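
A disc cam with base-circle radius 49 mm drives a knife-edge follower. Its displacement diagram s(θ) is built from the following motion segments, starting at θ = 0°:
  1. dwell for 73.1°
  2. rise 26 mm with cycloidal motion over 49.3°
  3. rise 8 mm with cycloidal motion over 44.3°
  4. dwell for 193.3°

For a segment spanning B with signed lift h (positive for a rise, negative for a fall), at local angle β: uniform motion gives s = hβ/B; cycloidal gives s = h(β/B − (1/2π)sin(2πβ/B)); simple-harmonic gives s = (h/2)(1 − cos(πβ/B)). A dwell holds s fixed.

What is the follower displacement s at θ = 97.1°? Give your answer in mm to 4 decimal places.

seg 1 [0°–73.1°] dwell: s stays 0.0000
seg 2 [73.1°–122.4°] cycloidal, h=26: θ=97.1° here. β=24, B=49.3. 26·(0.4868 − sin(2π·0.4868)/(2π)) = 12.3148 → s = 12.3148

12.3148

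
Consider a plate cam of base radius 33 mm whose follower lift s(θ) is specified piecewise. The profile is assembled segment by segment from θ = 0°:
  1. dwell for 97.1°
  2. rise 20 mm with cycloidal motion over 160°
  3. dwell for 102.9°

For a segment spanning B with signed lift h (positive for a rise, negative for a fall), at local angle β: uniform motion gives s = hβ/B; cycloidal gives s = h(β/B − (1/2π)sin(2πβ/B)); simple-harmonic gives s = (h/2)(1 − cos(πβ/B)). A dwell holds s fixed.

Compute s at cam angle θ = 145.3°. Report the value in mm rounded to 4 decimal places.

seg 1 [0°–97.1°] dwell: s stays 0.0000
seg 2 [97.1°–257.1°] cycloidal, h=20: θ=145.3° here. β=48.2, B=160. 20·(0.3013 − sin(2π·0.3013)/(2π)) = 3.0055 → s = 3.0055

3.0055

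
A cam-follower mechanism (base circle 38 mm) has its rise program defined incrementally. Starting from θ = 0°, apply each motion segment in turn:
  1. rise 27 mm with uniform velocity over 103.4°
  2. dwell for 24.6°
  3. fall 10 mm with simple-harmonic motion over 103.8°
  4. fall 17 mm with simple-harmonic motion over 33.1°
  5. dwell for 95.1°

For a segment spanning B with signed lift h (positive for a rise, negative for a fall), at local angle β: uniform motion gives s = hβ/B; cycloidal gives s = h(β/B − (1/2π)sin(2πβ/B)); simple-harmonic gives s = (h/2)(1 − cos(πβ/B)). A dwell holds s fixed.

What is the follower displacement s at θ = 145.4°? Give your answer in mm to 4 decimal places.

seg 1 [0°–103.4°] uniform, h=27: full span → s += 27 → s = 27.0000
seg 2 [103.4°–128°] dwell: s stays 27.0000
seg 3 [128°–231.8°] simple-harmonic, h=-10: θ=145.4° here. β=17.4, B=103.8. -10/2·(1 − cos(π·0.1676)) = -0.6775 → s = 26.3225

26.3225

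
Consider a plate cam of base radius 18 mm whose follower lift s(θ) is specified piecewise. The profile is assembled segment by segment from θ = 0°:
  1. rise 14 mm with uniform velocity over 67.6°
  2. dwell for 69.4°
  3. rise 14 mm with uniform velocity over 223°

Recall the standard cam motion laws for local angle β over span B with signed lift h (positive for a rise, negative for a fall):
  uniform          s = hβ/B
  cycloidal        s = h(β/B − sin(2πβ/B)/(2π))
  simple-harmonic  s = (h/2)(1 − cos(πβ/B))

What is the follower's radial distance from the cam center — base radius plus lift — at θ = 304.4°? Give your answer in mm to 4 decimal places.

seg 1 [0°–67.6°] uniform, h=14: full span → s += 14 → s = 14.0000
seg 2 [67.6°–137°] dwell: s stays 14.0000
seg 3 [137°–360°] uniform, h=14: θ=304.4° here. β=167.4, B=223. 14·167.4/223 = 10.5094 → s = 24.5094
radial distance = base radius + s = 18 + 24.5094 = 42.5094

42.5094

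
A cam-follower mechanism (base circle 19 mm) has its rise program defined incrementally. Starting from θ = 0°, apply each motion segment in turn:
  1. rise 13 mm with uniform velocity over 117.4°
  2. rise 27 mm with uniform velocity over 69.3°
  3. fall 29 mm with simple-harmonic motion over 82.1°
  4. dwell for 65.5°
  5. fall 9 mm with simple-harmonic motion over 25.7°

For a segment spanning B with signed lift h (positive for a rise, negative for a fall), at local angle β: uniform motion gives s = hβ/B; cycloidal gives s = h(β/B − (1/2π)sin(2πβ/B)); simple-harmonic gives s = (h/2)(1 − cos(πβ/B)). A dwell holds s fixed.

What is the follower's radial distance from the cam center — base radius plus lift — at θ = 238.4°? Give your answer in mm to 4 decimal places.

seg 1 [0°–117.4°] uniform, h=13: full span → s += 13 → s = 13.0000
seg 2 [117.4°–186.7°] uniform, h=27: full span → s += 27 → s = 40.0000
seg 3 [186.7°–268.8°] simple-harmonic, h=-29: θ=238.4° here. β=51.7, B=82.1. -29/2·(1 − cos(π·0.6297)) = -20.2469 → s = 19.7531
radial distance = base radius + s = 19 + 19.7531 = 38.7531

38.7531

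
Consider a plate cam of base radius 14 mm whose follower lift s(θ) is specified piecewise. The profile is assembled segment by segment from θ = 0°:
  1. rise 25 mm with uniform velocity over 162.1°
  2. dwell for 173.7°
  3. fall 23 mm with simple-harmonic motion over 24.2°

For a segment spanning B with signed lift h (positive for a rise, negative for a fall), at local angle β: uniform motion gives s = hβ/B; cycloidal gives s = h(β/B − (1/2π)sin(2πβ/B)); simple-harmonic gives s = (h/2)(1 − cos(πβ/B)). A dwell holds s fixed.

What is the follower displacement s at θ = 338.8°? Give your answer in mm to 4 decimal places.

seg 1 [0°–162.1°] uniform, h=25: full span → s += 25 → s = 25.0000
seg 2 [162.1°–335.8°] dwell: s stays 25.0000
seg 3 [335.8°–360°] simple-harmonic, h=-23: θ=338.8° here. β=3, B=24.2. -23/2·(1 − cos(π·0.1240)) = -0.8612 → s = 24.1388

24.1388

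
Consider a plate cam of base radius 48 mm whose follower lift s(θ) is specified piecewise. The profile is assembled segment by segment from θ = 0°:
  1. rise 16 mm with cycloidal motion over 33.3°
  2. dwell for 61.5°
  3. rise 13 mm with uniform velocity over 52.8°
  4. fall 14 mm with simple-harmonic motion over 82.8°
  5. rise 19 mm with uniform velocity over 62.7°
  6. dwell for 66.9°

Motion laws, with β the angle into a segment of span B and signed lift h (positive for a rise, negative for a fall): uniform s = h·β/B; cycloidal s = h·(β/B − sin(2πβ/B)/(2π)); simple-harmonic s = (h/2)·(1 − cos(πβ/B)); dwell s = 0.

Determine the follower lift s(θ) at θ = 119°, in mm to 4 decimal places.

seg 1 [0°–33.3°] cycloidal, h=16: full span → s += 16 → s = 16.0000
seg 2 [33.3°–94.8°] dwell: s stays 16.0000
seg 3 [94.8°–147.6°] uniform, h=13: θ=119° here. β=24.2, B=52.8. 13·24.2/52.8 = 5.9583 → s = 21.9583

21.9583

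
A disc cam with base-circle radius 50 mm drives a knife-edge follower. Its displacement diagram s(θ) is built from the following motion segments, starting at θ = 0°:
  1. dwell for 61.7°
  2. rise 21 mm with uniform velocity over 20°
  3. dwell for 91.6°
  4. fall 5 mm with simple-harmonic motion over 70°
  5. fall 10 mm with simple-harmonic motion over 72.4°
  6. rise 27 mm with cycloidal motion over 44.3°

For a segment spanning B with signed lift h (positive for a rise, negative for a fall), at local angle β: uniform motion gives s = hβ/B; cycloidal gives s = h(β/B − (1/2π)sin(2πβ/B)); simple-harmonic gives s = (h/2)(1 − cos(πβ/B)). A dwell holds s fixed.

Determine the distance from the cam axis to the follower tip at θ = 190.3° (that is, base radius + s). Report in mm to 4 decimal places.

seg 1 [0°–61.7°] dwell: s stays 0.0000
seg 2 [61.7°–81.7°] uniform, h=21: full span → s += 21 → s = 21.0000
seg 3 [81.7°–173.3°] dwell: s stays 21.0000
seg 4 [173.3°–243.3°] simple-harmonic, h=-5: θ=190.3° here. β=17, B=70. -5/2·(1 − cos(π·0.2429)) = -0.6930 → s = 20.3070
radial distance = base radius + s = 50 + 20.3070 = 70.3070

70.3070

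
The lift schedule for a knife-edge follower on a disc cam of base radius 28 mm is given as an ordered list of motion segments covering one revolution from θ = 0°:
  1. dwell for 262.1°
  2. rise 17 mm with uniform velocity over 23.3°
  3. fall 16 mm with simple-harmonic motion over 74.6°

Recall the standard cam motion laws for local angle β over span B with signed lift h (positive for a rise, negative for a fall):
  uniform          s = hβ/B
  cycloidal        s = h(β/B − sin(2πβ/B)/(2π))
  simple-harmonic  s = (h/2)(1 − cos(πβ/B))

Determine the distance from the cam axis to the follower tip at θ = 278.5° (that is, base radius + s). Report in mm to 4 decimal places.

seg 1 [0°–262.1°] dwell: s stays 0.0000
seg 2 [262.1°–285.4°] uniform, h=17: θ=278.5° here. β=16.4, B=23.3. 17·16.4/23.3 = 11.9657 → s = 11.9657
radial distance = base radius + s = 28 + 11.9657 = 39.9657

39.9657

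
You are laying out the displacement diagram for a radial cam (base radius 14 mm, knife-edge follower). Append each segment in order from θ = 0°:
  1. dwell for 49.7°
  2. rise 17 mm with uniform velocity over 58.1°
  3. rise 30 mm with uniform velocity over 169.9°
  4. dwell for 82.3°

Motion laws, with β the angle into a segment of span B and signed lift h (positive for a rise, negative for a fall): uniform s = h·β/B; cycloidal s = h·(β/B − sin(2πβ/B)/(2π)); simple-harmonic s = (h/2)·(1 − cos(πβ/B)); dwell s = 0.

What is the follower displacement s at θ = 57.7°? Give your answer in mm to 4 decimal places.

seg 1 [0°–49.7°] dwell: s stays 0.0000
seg 2 [49.7°–107.8°] uniform, h=17: θ=57.7° here. β=8, B=58.1. 17·8/58.1 = 2.3408 → s = 2.3408

2.3408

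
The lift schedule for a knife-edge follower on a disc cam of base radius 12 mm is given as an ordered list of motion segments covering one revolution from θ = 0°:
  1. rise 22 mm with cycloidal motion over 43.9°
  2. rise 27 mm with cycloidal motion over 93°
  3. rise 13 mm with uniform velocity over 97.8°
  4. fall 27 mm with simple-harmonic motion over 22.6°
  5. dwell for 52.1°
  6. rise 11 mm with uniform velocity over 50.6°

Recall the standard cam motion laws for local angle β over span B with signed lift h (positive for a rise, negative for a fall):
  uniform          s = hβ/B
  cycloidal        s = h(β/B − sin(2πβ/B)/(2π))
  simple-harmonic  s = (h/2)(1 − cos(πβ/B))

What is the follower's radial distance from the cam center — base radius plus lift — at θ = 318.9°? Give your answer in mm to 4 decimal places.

seg 1 [0°–43.9°] cycloidal, h=22: full span → s += 22 → s = 22.0000
seg 2 [43.9°–136.9°] cycloidal, h=27: full span → s += 27 → s = 49.0000
seg 3 [136.9°–234.7°] uniform, h=13: full span → s += 13 → s = 62.0000
seg 4 [234.7°–257.3°] simple-harmonic, h=-27: full span → s += -27 → s = 35.0000
seg 5 [257.3°–309.4°] dwell: s stays 35.0000
seg 6 [309.4°–360°] uniform, h=11: θ=318.9° here. β=9.5, B=50.6. 11·9.5/50.6 = 2.0652 → s = 37.0652
radial distance = base radius + s = 12 + 37.0652 = 49.0652

49.0652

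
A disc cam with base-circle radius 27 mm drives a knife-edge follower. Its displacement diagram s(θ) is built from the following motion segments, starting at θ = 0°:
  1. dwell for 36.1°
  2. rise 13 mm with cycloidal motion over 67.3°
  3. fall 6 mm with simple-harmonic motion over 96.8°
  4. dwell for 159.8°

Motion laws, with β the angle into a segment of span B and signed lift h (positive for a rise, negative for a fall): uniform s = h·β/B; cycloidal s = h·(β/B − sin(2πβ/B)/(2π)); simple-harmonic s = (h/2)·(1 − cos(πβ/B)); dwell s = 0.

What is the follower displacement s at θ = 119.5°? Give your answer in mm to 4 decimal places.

seg 1 [0°–36.1°] dwell: s stays 0.0000
seg 2 [36.1°–103.4°] cycloidal, h=13: full span → s += 13 → s = 13.0000
seg 3 [103.4°–200.2°] simple-harmonic, h=-6: θ=119.5° here. β=16.1, B=96.8. -6/2·(1 − cos(π·0.1663)) = -0.4003 → s = 12.5997

12.5997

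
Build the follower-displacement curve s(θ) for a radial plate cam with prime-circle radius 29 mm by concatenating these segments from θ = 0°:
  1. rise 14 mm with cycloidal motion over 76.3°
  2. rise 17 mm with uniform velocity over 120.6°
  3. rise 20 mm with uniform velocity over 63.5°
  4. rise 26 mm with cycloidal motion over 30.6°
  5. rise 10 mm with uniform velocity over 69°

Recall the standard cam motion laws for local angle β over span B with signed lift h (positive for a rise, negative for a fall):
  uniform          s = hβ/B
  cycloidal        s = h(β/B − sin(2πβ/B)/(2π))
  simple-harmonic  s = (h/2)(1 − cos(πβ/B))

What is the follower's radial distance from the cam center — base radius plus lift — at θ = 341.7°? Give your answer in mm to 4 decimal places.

seg 1 [0°–76.3°] cycloidal, h=14: full span → s += 14 → s = 14.0000
seg 2 [76.3°–196.9°] uniform, h=17: full span → s += 17 → s = 31.0000
seg 3 [196.9°–260.4°] uniform, h=20: full span → s += 20 → s = 51.0000
seg 4 [260.4°–291°] cycloidal, h=26: full span → s += 26 → s = 77.0000
seg 5 [291°–360°] uniform, h=10: θ=341.7° here. β=50.7, B=69. 10·50.7/69 = 7.3478 → s = 84.3478
radial distance = base radius + s = 29 + 84.3478 = 113.3478

113.3478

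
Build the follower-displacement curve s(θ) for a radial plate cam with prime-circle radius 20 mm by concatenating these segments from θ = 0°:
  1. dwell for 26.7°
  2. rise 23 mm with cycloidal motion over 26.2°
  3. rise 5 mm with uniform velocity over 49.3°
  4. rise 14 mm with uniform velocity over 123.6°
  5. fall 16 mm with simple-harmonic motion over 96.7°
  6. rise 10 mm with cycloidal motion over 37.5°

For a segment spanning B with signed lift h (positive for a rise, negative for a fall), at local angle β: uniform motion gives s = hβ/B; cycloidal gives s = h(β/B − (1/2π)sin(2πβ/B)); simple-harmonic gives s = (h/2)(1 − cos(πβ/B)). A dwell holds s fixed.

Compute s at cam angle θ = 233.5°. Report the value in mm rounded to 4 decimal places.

seg 1 [0°–26.7°] dwell: s stays 0.0000
seg 2 [26.7°–52.9°] cycloidal, h=23: full span → s += 23 → s = 23.0000
seg 3 [52.9°–102.2°] uniform, h=5: full span → s += 5 → s = 28.0000
seg 4 [102.2°–225.8°] uniform, h=14: full span → s += 14 → s = 42.0000
seg 5 [225.8°–322.5°] simple-harmonic, h=-16: θ=233.5° here. β=7.7, B=96.7. -16/2·(1 − cos(π·0.0796)) = -0.2490 → s = 41.7510

41.7510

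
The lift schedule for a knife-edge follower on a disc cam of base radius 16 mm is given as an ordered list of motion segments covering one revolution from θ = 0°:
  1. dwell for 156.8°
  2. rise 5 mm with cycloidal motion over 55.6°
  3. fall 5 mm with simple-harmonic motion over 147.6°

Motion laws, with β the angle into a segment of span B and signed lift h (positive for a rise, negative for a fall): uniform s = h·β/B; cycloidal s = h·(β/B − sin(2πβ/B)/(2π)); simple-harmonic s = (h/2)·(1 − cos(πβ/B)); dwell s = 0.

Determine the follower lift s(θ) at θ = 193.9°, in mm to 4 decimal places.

seg 1 [0°–156.8°] dwell: s stays 0.0000
seg 2 [156.8°–212.4°] cycloidal, h=5: θ=193.9° here. β=37.1, B=55.6. 5·(0.6673 − sin(2π·0.6673)/(2π)) = 4.0270 → s = 4.0270

4.0270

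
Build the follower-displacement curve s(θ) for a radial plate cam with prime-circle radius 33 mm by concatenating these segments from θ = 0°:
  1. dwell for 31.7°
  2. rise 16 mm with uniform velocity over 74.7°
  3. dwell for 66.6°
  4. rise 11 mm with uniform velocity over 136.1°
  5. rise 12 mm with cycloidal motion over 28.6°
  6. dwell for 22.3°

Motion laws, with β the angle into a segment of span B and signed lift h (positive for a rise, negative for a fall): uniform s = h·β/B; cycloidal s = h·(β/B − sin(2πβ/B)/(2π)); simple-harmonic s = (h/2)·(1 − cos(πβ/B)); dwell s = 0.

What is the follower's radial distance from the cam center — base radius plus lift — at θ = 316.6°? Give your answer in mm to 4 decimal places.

seg 1 [0°–31.7°] dwell: s stays 0.0000
seg 2 [31.7°–106.4°] uniform, h=16: full span → s += 16 → s = 16.0000
seg 3 [106.4°–173°] dwell: s stays 16.0000
seg 4 [173°–309.1°] uniform, h=11: full span → s += 11 → s = 27.0000
seg 5 [309.1°–337.7°] cycloidal, h=12: θ=316.6° here. β=7.5, B=28.6. 12·(0.2622 − sin(2π·0.2622)/(2π)) = 1.2426 → s = 28.2426
radial distance = base radius + s = 33 + 28.2426 = 61.2426

61.2426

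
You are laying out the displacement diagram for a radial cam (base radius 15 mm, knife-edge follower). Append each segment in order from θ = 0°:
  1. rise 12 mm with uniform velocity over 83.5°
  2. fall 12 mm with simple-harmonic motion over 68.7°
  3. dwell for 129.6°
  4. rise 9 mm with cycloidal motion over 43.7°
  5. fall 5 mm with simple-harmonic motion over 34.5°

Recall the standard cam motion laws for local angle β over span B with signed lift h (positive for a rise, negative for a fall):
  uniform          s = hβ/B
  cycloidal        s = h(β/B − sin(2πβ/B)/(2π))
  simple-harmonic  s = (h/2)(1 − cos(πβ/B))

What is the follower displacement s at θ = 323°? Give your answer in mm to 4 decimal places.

seg 1 [0°–83.5°] uniform, h=12: full span → s += 12 → s = 12.0000
seg 2 [83.5°–152.2°] simple-harmonic, h=-12: full span → s += -12 → s = 0.0000
seg 3 [152.2°–281.8°] dwell: s stays 0.0000
seg 4 [281.8°–325.5°] cycloidal, h=9: θ=323° here. β=41.2, B=43.7. 9·(0.9428 − sin(2π·0.9428)/(2π)) = 8.9890 → s = 8.9890

8.9890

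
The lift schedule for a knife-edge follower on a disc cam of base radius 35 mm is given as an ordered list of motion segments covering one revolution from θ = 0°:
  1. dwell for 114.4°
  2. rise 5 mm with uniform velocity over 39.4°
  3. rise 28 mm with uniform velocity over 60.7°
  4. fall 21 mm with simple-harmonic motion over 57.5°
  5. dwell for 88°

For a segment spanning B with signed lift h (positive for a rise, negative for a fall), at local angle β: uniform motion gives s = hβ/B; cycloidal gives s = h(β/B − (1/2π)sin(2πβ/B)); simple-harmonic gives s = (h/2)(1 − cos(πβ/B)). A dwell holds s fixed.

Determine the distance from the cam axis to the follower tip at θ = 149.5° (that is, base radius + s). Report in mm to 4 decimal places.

seg 1 [0°–114.4°] dwell: s stays 0.0000
seg 2 [114.4°–153.8°] uniform, h=5: θ=149.5° here. β=35.1, B=39.4. 5·35.1/39.4 = 4.4543 → s = 4.4543
radial distance = base radius + s = 35 + 4.4543 = 39.4543

39.4543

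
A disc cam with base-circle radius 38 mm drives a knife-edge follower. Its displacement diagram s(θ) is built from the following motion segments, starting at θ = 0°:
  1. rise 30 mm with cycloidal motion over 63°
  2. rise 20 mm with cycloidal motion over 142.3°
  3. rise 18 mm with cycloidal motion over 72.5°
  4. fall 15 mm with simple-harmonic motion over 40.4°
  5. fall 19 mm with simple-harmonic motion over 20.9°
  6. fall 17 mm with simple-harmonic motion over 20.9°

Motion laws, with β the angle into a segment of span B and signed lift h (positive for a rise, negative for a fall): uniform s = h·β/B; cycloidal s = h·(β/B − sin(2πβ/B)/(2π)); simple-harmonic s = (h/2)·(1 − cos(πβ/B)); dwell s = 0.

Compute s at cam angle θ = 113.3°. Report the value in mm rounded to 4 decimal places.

seg 1 [0°–63°] cycloidal, h=30: full span → s += 30 → s = 30.0000
seg 2 [63°–205.3°] cycloidal, h=20: θ=113.3° here. β=50.3, B=142.3. 20·(0.3535 − sin(2π·0.3535)/(2π)) = 4.5359 → s = 34.5359

34.5359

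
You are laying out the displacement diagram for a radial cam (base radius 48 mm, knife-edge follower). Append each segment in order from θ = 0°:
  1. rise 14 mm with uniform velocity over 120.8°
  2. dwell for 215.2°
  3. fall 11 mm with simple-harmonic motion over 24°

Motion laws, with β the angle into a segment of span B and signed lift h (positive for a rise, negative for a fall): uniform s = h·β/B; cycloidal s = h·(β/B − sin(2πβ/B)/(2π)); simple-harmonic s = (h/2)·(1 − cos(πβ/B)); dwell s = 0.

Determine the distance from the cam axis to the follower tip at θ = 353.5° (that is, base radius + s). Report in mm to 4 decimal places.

seg 1 [0°–120.8°] uniform, h=14: full span → s += 14 → s = 14.0000
seg 2 [120.8°–336°] dwell: s stays 14.0000
seg 3 [336°–360°] simple-harmonic, h=-11: θ=353.5° here. β=17.5, B=24. -11/2·(1 − cos(π·0.7292)) = -9.1264 → s = 4.8736
radial distance = base radius + s = 48 + 4.8736 = 52.8736

52.8736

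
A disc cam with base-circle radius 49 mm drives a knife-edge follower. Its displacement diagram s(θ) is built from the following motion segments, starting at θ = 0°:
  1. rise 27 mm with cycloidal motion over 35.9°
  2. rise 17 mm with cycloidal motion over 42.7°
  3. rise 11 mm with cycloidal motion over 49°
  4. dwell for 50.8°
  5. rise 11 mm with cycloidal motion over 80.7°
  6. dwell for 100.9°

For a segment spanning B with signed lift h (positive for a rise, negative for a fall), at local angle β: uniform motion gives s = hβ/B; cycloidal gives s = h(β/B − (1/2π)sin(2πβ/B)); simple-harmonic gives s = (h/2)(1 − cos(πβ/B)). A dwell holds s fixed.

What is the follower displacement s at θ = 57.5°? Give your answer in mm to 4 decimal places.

seg 1 [0°–35.9°] cycloidal, h=27: full span → s += 27 → s = 27.0000
seg 2 [35.9°–78.6°] cycloidal, h=17: θ=57.5° here. β=21.6, B=42.7. 17·(0.5059 − sin(2π·0.5059)/(2π)) = 8.6990 → s = 35.6990

35.6990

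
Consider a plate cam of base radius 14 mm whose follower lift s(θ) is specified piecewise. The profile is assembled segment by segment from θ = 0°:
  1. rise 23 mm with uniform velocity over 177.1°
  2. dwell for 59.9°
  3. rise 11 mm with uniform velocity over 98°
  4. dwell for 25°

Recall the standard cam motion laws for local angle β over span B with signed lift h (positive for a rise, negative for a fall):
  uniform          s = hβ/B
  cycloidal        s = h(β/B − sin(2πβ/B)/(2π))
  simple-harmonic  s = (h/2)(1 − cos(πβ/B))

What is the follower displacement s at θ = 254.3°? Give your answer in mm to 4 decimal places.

seg 1 [0°–177.1°] uniform, h=23: full span → s += 23 → s = 23.0000
seg 2 [177.1°–237°] dwell: s stays 23.0000
seg 3 [237°–335°] uniform, h=11: θ=254.3° here. β=17.3, B=98. 11·17.3/98 = 1.9418 → s = 24.9418

24.9418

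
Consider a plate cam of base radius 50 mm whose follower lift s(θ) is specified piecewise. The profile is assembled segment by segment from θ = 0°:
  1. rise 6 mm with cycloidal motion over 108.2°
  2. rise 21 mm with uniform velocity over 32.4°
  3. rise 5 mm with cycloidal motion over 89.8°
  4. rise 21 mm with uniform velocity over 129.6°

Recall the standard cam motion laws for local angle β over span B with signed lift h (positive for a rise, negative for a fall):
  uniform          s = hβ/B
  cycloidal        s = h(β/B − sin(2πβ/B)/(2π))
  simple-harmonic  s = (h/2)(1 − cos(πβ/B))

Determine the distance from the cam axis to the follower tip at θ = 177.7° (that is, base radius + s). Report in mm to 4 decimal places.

seg 1 [0°–108.2°] cycloidal, h=6: full span → s += 6 → s = 6.0000
seg 2 [108.2°–140.6°] uniform, h=21: full span → s += 21 → s = 27.0000
seg 3 [140.6°–230.4°] cycloidal, h=5: θ=177.7° here. β=37.1, B=89.8. 5·(0.4131 − sin(2π·0.4131)/(2π)) = 1.6526 → s = 28.6526
radial distance = base radius + s = 50 + 28.6526 = 78.6526

78.6526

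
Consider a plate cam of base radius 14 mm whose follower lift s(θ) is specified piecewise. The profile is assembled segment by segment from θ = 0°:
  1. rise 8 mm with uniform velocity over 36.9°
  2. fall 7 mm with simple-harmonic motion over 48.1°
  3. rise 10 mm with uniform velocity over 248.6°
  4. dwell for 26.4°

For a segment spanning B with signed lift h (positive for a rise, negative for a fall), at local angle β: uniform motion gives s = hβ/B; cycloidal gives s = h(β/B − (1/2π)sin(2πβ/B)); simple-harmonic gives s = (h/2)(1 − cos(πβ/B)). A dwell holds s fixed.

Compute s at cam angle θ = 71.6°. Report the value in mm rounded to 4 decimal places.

seg 1 [0°–36.9°] uniform, h=8: full span → s += 8 → s = 8.0000
seg 2 [36.9°–85°] simple-harmonic, h=-7: θ=71.6° here. β=34.7, B=48.1. -7/2·(1 − cos(π·0.7214)) = -5.7429 → s = 2.2571

2.2571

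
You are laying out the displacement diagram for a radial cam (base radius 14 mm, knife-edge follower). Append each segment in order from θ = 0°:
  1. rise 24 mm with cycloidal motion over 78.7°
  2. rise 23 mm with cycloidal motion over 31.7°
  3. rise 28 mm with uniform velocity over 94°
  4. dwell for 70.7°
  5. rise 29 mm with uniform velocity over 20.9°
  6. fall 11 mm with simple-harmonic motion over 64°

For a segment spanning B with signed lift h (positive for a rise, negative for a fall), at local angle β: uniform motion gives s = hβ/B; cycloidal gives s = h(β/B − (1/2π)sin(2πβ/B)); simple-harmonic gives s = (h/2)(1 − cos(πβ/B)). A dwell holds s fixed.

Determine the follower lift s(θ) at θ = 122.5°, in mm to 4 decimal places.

seg 1 [0°–78.7°] cycloidal, h=24: full span → s += 24 → s = 24.0000
seg 2 [78.7°–110.4°] cycloidal, h=23: full span → s += 23 → s = 47.0000
seg 3 [110.4°–204.4°] uniform, h=28: θ=122.5° here. β=12.1, B=94. 28·12.1/94 = 3.6043 → s = 50.6043

50.6043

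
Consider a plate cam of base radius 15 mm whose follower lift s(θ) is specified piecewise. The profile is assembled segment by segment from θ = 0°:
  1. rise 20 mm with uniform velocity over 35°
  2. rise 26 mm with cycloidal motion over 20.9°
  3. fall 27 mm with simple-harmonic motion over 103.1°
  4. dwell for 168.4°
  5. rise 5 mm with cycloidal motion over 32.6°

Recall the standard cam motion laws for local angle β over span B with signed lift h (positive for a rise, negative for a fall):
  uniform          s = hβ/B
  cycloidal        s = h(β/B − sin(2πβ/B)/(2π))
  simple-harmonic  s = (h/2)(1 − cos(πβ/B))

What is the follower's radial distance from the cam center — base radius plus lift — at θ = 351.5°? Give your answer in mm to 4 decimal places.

seg 1 [0°–35°] uniform, h=20: full span → s += 20 → s = 20.0000
seg 2 [35°–55.9°] cycloidal, h=26: full span → s += 26 → s = 46.0000
seg 3 [55.9°–159°] simple-harmonic, h=-27: full span → s += -27 → s = 19.0000
seg 4 [159°–327.4°] dwell: s stays 19.0000
seg 5 [327.4°–360°] cycloidal, h=5: θ=351.5° here. β=24.1, B=32.6. 5·(0.7393 − sin(2π·0.7393)/(2π)) = 4.4903 → s = 23.4903
radial distance = base radius + s = 15 + 23.4903 = 38.4903

38.4903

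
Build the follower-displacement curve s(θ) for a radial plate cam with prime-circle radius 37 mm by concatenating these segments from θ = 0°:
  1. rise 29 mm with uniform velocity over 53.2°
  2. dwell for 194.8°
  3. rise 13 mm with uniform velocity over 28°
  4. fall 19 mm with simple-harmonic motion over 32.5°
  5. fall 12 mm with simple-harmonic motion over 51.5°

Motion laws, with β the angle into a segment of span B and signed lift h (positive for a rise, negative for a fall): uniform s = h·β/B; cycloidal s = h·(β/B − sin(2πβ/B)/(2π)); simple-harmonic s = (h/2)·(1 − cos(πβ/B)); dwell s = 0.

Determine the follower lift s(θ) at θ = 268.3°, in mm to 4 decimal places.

seg 1 [0°–53.2°] uniform, h=29: full span → s += 29 → s = 29.0000
seg 2 [53.2°–248°] dwell: s stays 29.0000
seg 3 [248°–276°] uniform, h=13: θ=268.3° here. β=20.3, B=28. 13·20.3/28 = 9.4250 → s = 38.4250

38.4250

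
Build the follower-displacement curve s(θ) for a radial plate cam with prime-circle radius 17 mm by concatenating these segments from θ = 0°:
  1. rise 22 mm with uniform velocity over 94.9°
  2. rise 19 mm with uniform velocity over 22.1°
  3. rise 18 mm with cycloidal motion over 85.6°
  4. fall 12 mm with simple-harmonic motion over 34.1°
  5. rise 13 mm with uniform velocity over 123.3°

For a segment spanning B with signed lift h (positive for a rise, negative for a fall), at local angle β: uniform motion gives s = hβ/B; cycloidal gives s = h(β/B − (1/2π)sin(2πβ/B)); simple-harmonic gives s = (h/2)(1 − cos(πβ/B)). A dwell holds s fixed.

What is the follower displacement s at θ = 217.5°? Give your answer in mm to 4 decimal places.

seg 1 [0°–94.9°] uniform, h=22: full span → s += 22 → s = 22.0000
seg 2 [94.9°–117°] uniform, h=19: full span → s += 19 → s = 41.0000
seg 3 [117°–202.6°] cycloidal, h=18: full span → s += 18 → s = 59.0000
seg 4 [202.6°–236.7°] simple-harmonic, h=-12: θ=217.5° here. β=14.9, B=34.1. -12/2·(1 − cos(π·0.4370)) = -4.8193 → s = 54.1807

54.1807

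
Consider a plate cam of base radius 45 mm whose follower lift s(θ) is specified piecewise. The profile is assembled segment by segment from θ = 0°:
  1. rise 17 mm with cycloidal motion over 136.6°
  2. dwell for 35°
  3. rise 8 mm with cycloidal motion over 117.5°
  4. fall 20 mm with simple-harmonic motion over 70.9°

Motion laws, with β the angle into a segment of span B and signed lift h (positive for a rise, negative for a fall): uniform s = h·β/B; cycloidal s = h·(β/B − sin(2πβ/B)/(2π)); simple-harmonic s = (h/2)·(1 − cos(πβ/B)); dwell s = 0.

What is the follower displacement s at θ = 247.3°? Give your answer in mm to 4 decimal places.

seg 1 [0°–136.6°] cycloidal, h=17: full span → s += 17 → s = 17.0000
seg 2 [136.6°–171.6°] dwell: s stays 17.0000
seg 3 [171.6°–289.1°] cycloidal, h=8: θ=247.3° here. β=75.7, B=117.5. 8·(0.6443 − sin(2π·0.6443)/(2π)) = 6.1564 → s = 23.1564

23.1564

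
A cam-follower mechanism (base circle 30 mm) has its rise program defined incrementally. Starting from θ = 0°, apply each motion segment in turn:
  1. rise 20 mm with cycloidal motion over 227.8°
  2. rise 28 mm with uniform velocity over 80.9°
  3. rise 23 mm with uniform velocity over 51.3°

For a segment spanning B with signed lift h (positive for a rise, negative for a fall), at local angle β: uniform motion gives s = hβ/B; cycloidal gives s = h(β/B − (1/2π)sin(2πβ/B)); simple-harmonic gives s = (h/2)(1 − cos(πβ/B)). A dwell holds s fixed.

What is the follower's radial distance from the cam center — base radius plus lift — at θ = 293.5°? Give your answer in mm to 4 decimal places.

seg 1 [0°–227.8°] cycloidal, h=20: full span → s += 20 → s = 20.0000
seg 2 [227.8°–308.7°] uniform, h=28: θ=293.5° here. β=65.7, B=80.9. 28·65.7/80.9 = 22.7392 → s = 42.7392
radial distance = base radius + s = 30 + 42.7392 = 72.7392

72.7392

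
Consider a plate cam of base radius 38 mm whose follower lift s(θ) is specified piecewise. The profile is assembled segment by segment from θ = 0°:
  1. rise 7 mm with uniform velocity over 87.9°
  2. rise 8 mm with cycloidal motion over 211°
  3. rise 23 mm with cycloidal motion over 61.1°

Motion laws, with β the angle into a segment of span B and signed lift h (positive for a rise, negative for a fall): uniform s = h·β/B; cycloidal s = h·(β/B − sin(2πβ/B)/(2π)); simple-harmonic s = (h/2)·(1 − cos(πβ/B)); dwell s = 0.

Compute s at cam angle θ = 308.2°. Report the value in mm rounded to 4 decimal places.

seg 1 [0°–87.9°] uniform, h=7: full span → s += 7 → s = 7.0000
seg 2 [87.9°–298.9°] cycloidal, h=8: full span → s += 8 → s = 15.0000
seg 3 [298.9°–360°] cycloidal, h=23: θ=308.2° here. β=9.3, B=61.1. 23·(0.1522 − sin(2π·0.1522)/(2π)) = 0.5098 → s = 15.5098

15.5098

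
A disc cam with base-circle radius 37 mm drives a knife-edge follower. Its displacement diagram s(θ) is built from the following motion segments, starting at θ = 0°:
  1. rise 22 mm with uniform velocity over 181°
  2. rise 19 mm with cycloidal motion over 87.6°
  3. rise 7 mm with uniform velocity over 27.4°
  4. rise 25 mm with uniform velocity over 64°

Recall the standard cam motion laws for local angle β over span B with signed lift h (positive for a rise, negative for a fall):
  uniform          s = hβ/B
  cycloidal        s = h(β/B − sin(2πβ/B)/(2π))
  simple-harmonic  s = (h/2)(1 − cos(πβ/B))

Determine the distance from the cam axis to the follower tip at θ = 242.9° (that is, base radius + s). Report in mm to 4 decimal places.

seg 1 [0°–181°] uniform, h=22: full span → s += 22 → s = 22.0000
seg 2 [181°–268.6°] cycloidal, h=19: θ=242.9° here. β=61.9, B=87.6. 19·(0.7066 − sin(2π·0.7066)/(2π)) = 16.3381 → s = 38.3381
radial distance = base radius + s = 37 + 38.3381 = 75.3381

75.3381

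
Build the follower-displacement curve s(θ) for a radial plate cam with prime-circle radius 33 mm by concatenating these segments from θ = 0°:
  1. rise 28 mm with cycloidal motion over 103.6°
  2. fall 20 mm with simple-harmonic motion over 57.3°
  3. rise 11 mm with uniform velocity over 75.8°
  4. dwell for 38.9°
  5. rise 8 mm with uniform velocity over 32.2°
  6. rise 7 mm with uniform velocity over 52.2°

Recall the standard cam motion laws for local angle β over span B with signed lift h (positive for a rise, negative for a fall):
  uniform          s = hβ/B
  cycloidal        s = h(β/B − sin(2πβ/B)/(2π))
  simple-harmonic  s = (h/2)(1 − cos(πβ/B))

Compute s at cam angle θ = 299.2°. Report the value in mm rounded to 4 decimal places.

seg 1 [0°–103.6°] cycloidal, h=28: full span → s += 28 → s = 28.0000
seg 2 [103.6°–160.9°] simple-harmonic, h=-20: full span → s += -20 → s = 8.0000
seg 3 [160.9°–236.7°] uniform, h=11: full span → s += 11 → s = 19.0000
seg 4 [236.7°–275.6°] dwell: s stays 19.0000
seg 5 [275.6°–307.8°] uniform, h=8: θ=299.2° here. β=23.6, B=32.2. 8·23.6/32.2 = 5.8634 → s = 24.8634

24.8634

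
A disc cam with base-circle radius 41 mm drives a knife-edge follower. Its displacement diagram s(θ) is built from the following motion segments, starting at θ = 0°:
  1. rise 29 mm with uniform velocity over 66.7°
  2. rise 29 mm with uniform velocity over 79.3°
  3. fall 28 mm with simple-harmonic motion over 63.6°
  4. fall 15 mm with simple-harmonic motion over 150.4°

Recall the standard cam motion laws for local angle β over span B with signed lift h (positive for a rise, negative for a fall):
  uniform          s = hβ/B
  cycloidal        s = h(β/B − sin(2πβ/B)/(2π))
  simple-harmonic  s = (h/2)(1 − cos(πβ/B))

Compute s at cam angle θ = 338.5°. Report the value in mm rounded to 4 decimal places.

seg 1 [0°–66.7°] uniform, h=29: full span → s += 29 → s = 29.0000
seg 2 [66.7°–146°] uniform, h=29: full span → s += 29 → s = 58.0000
seg 3 [146°–209.6°] simple-harmonic, h=-28: full span → s += -28 → s = 30.0000
seg 4 [209.6°–360°] simple-harmonic, h=-15: θ=338.5° here. β=128.9, B=150.4. -15/2·(1 − cos(π·0.8570)) = -14.2563 → s = 15.7437

15.7437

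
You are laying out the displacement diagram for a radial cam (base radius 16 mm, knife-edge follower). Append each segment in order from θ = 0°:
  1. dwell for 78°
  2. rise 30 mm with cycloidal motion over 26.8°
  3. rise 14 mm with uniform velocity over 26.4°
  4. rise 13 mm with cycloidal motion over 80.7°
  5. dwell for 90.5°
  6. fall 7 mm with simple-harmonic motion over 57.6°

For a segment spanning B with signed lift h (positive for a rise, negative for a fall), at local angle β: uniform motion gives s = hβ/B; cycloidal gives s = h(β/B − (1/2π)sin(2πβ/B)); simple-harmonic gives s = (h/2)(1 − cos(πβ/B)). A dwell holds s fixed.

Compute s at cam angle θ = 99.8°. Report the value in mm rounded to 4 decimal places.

seg 1 [0°–78°] dwell: s stays 0.0000
seg 2 [78°–104.8°] cycloidal, h=30: θ=99.8° here. β=21.8, B=26.8. 30·(0.8134 − sin(2π·0.8134)/(2π)) = 28.8034 → s = 28.8034

28.8034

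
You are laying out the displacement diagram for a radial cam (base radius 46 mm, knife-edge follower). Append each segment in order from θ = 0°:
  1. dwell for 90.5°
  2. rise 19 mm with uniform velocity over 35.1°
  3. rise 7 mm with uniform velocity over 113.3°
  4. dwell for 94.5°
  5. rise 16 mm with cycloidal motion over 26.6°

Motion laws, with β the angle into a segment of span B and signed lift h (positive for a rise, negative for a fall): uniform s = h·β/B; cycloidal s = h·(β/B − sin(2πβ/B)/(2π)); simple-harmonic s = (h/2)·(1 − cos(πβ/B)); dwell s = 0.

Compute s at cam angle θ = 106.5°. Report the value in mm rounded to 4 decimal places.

seg 1 [0°–90.5°] dwell: s stays 0.0000
seg 2 [90.5°–125.6°] uniform, h=19: θ=106.5° here. β=16, B=35.1. 19·16/35.1 = 8.6610 → s = 8.6610

8.6610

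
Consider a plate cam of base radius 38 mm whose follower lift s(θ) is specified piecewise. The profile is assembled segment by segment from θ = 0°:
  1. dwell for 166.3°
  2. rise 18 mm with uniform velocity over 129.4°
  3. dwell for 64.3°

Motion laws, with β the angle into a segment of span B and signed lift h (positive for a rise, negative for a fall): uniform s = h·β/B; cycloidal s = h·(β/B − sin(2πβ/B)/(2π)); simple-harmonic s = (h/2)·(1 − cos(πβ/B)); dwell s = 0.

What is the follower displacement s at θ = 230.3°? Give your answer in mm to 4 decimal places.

seg 1 [0°–166.3°] dwell: s stays 0.0000
seg 2 [166.3°–295.7°] uniform, h=18: θ=230.3° here. β=64, B=129.4. 18·64/129.4 = 8.9026 → s = 8.9026

8.9026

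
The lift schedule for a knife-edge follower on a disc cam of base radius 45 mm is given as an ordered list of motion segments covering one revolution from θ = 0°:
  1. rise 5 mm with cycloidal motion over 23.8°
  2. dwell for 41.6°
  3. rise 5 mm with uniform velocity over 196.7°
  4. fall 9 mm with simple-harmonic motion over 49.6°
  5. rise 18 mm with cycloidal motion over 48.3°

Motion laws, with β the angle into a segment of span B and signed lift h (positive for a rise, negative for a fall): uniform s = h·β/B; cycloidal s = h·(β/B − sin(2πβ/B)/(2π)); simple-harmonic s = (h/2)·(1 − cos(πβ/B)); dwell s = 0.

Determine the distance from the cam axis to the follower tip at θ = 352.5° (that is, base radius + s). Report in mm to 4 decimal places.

seg 1 [0°–23.8°] cycloidal, h=5: full span → s += 5 → s = 5.0000
seg 2 [23.8°–65.4°] dwell: s stays 5.0000
seg 3 [65.4°–262.1°] uniform, h=5: full span → s += 5 → s = 10.0000
seg 4 [262.1°–311.7°] simple-harmonic, h=-9: full span → s += -9 → s = 1.0000
seg 5 [311.7°–360°] cycloidal, h=18: θ=352.5° here. β=40.8, B=48.3. 18·(0.8447 − sin(2π·0.8447)/(2π)) = 17.5772 → s = 18.5772
radial distance = base radius + s = 45 + 18.5772 = 63.5772

63.5772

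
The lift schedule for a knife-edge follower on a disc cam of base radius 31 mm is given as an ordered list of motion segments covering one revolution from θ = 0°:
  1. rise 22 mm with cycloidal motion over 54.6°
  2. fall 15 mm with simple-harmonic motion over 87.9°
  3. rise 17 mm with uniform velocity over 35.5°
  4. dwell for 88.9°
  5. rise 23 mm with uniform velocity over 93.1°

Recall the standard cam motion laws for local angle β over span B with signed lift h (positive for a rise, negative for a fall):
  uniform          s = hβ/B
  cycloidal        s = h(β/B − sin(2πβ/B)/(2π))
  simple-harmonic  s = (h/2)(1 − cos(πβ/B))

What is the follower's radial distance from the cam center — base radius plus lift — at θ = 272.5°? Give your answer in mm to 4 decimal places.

seg 1 [0°–54.6°] cycloidal, h=22: full span → s += 22 → s = 22.0000
seg 2 [54.6°–142.5°] simple-harmonic, h=-15: full span → s += -15 → s = 7.0000
seg 3 [142.5°–178°] uniform, h=17: full span → s += 17 → s = 24.0000
seg 4 [178°–266.9°] dwell: s stays 24.0000
seg 5 [266.9°–360°] uniform, h=23: θ=272.5° here. β=5.6, B=93.1. 23·5.6/93.1 = 1.3835 → s = 25.3835
radial distance = base radius + s = 31 + 25.3835 = 56.3835

56.3835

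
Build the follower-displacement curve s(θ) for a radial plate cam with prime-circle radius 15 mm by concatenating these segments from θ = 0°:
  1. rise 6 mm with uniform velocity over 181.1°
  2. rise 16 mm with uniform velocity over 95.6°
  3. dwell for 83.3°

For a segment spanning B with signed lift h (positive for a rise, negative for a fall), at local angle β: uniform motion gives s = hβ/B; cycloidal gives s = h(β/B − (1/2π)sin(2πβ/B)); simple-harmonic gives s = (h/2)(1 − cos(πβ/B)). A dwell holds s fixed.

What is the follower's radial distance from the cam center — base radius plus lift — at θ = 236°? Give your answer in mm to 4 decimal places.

seg 1 [0°–181.1°] uniform, h=6: full span → s += 6 → s = 6.0000
seg 2 [181.1°–276.7°] uniform, h=16: θ=236° here. β=54.9, B=95.6. 16·54.9/95.6 = 9.1883 → s = 15.1883
radial distance = base radius + s = 15 + 15.1883 = 30.1883

30.1883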